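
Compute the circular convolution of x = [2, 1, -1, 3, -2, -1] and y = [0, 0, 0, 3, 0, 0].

(x ⊛ y)[n] = Σ(m=0 to 5) x[m] · y[(n-m) mod 6]

Computing each output sample:
(x ⊛ y)[0] = 9
(x ⊛ y)[1] = -6
(x ⊛ y)[2] = -3
(x ⊛ y)[3] = 6
(x ⊛ y)[4] = 3
(x ⊛ y)[5] = -3

x ⊛ y = [9, -6, -3, 6, 3, -3]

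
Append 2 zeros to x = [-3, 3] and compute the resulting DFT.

Original 2-point DFT: [0, -6]
Zero-padded 4-point DFT provides frequency interpolation.

DFT_4([x, 0, ...]) = [0, -3-3i, -6, -3+3i]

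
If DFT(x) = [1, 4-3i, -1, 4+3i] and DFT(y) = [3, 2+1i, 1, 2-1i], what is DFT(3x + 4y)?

By linearity: DFT(3x + 4y) = 3·DFT(x) + 4·DFT(y)
= 3·[1, 4-3i, -1, 4+3i] + 4·[3, 2+1i, 1, 2-1i]

Computing element-wise:
Z[0] = 3·(1) + 4·(3) = 15
Z[1] = 3·(4-3i) + 4·(2+1i) = 20-5i
Z[2] = 3·(-1) + 4·(1) = 1
Z[3] = 3·(4+3i) + 4·(2-1i) = 20+5i

DFT(3x + 4y) = 3·X + 4·Y = [15, 20-5i, 1, 20+5i]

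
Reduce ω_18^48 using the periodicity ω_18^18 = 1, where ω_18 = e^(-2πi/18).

Since ω_18^18 = 1, powers reduce modulo 18.
48 mod 18 = 12
So ω_18^48 = ω_18^12 = e^(-2πi·12/18)

ω_18^48 = ω_18^12 = -0.5000+0.8660i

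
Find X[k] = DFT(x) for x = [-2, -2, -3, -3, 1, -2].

X[k] = Σ(n=0 to 5) x[n] · ω_6^(nk)
where ω_6 = e^(-2πi/6)

Computing each X[k]:
X[0] = -11
X[1] = 3.4641i
X[2] = -2.0000-3.4641i
X[3] = 3
X[4] = -2.0000+3.4641i
X[5] = -3.4641i

X = [-11, 3.4641i, -2.0000-3.4641i, 3, -2.0000+3.4641i, -3.4641i]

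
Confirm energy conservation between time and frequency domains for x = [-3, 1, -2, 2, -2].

Time domain:
Σ|x[n]|² = |-3|² + |1|² + |-2|² + |2|² + |-2|² = 22.0000

Frequency domain:
(1/5)Σ|X[k]|² = (1/5)(|-4|² + |-3.3090-0.5020i|² + |-2.1910-5.5676i|² + |-2.1910+5.5676i|² + |-3.3090+0.5020i|²) = (1/5)·110.0000 = 22.0000

Both sides agree, confirming Parseval's theorem.

Σ|x[n]|² = (1/N)Σ|X[k]|² = 22.0000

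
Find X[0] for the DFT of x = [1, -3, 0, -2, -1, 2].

X[0] = Σ(n=0 to 5) x[n] · ω_6^0 = Σ x[n]
= (1) + (-3) + (0) + (-2) + (-1) + (2)

X[0] = -3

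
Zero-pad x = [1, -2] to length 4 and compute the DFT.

Original 2-point DFT: [-1, 3]
Zero-padded 4-point DFT provides frequency interpolation.

DFT_4([x, 0, ...]) = [-1, 1+2i, 3, 1-2i]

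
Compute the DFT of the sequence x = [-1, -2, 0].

X[k] = Σ(n=0 to 2) x[n] · ω_3^(nk)
where ω_3 = e^(-2πi/3)

Computing each X[k]:
X[0] = -3
X[1] = 1.7321i
X[2] = -1.7321i

X = [-3, 1.7321i, -1.7321i]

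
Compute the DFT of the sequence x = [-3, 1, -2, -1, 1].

X[k] = Σ(n=0 to 4) x[n] · ω_5^(nk)
where ω_5 = e^(-2πi/5)

Computing each X[k]:
X[0] = -4
X[1] = 0.0451+0.5878i
X[2] = -5.5451-0.9511i
X[3] = -5.5451+0.9511i
X[4] = 0.0451-0.5878i

X = [-4, 0.0451+0.5878i, -5.5451-0.9511i, -5.5451+0.9511i, 0.0451-0.5878i]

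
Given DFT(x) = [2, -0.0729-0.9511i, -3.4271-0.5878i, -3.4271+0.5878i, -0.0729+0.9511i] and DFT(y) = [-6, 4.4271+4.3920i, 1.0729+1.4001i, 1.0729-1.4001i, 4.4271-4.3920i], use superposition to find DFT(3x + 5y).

By linearity: DFT(3x + 5y) = 3·DFT(x) + 5·DFT(y)
= 3·[2, -0.0729-0.9511i, -3.4271-0.5878i, -3.4271+0.5878i, -0.0729+0.9511i] + 5·[-6, 4.4271+4.3920i, 1.0729+1.4001i, 1.0729-1.4001i, 4.4271-4.3920i]

Computing element-wise:
Z[0] = 3·(2) + 5·(-6) = -24
Z[1] = 3·(-0.0729-0.9511i) + 5·(4.4271+4.3920i) = 21.9168+19.1067i
Z[2] = 3·(-3.4271-0.5878i) + 5·(1.0729+1.4001i) = -4.9168+5.2371i
Z[3] = 3·(-3.4271+0.5878i) + 5·(1.0729-1.4001i) = -4.9168-5.2371i
Z[4] = 3·(-0.0729+0.9511i) + 5·(4.4271-4.3920i) = 21.9168-19.1067i

DFT(3x + 5y) = 3·X + 5·Y = [-24, 21.9168+19.1067i, -4.9168+5.2371i, -4.9168-5.2371i, 21.9168-19.1067i]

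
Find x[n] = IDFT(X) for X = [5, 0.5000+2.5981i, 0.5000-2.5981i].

x[n] = (1/3) Σ(k=0 to 2) X[k] · e^(2πikn/3)

Computing each x[n]:
x[0] = 2
x[1] = 0
x[2] = 3

x = [2, 0, 3]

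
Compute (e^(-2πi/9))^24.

Since ω_9^9 = 1, powers reduce modulo 9.
24 mod 9 = 6
So ω_9^24 = ω_9^6 = e^(-2πi·6/9)

ω_9^24 = ω_9^6 = -0.5000+0.8660i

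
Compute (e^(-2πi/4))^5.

Since ω_4^4 = 1, powers reduce modulo 4.
5 mod 4 = 1
So ω_4^5 = ω_4^1 = e^(-2πi·1/4)

ω_4^5 = ω_4^1 = -1i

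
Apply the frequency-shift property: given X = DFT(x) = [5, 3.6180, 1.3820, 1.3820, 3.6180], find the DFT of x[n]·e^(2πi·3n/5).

Modulation property: DFT(ω_5^(-3n)·x[n]) = X[(k-3) mod 5], so circularly shift X by 3 positions.

X[k-3] = [1.3820, 1.3820, 3.6180, 5, 3.6180]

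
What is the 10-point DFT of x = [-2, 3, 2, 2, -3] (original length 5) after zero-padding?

Original 5-point DFT: [2, -5.2361-5.7063i, -0.7639-3.5267i, -0.7639+3.5267i, -5.2361+5.7063i]
Zero-padded 10-point DFT provides frequency interpolation.

DFT_10([x, 0, ...]) = [2, 2.8541-3.8042i, -5.2361-5.7063i, -3.8541+2.3511i, -0.7639-3.5267i, -8, -0.7639+3.5267i, -3.8541-2.3511i, -5.2361+5.7063i, 2.8541+3.8042i]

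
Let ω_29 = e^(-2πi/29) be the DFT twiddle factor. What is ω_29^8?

ω_29^8 = e^(-2πi·8/29)
= cos(-2π·8/29) + i·sin(-2π·8/29)
= cos(-16π/29) + i·sin(-16π/29)

ω_29^8 = cos(-16π/29) + i·sin(-16π/29) = -0.1618-0.9868i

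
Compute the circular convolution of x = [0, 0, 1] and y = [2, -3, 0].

(x ⊛ y)[n] = Σ(m=0 to 2) x[m] · y[(n-m) mod 3]

Computing each output sample:
(x ⊛ y)[0] = -3
(x ⊛ y)[1] = 0
(x ⊛ y)[2] = 2

x ⊛ y = [-3, 0, 2]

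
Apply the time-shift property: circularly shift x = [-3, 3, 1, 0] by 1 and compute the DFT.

Time shift by 1: X_shifted[k] = ω_4^(1k) · X[k]
Shifted x = [0, -3, 3, 1]

DFT(x[n-1]) = [1, -3+4i, 5, -3-4i]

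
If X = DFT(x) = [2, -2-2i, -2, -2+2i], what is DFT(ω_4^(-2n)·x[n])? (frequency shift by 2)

Modulation property: DFT(ω_4^(-2n)·x[n]) = X[(k-2) mod 4], so circularly shift X by 2 positions.

X[k-2] = [-2, -2+2i, 2, -2-2i]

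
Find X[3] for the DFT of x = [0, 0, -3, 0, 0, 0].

X[3] = Σ(n=0 to 5) x[n] · ω_6^(3n) where ω_6 = e^(-2πi/6)
= (0)·ω_6^0 + (0)·ω_6^3 + (-3)·ω_6^6 + (0)·ω_6^9 + (0)·ω_6^12 + (0)·ω_6^15

X[3] = -3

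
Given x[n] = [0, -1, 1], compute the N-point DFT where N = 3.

X[k] = Σ(n=0 to 2) x[n] · ω_3^(nk)
where ω_3 = e^(-2πi/3)

Computing each X[k]:
X[0] = 0
X[1] = 1.7321i
X[2] = -1.7321i

X = [0, 1.7321i, -1.7321i]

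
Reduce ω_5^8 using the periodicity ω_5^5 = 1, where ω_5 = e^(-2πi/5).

Since ω_5^5 = 1, powers reduce modulo 5.
8 mod 5 = 3
So ω_5^8 = ω_5^3 = e^(-2πi·3/5)

ω_5^8 = ω_5^3 = -0.8090+0.5878i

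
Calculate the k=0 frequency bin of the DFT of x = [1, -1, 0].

X[0] = Σ(n=0 to 2) x[n] · ω_3^0 = Σ x[n]
= (1) + (-1) + (0)

X[0] = 0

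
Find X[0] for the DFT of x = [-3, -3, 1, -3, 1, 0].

X[0] = Σ(n=0 to 5) x[n] · ω_6^0 = Σ x[n]
= (-3) + (-3) + (1) + (-3) + (1) + (0)

X[0] = -7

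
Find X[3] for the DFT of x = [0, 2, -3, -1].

X[3] = Σ(n=0 to 3) x[n] · ω_4^(3n) where ω_4 = e^(-2πi/4)
= (0)·ω_4^0 + (2)·ω_4^3 + (-3)·ω_4^6 + (-1)·ω_4^9

X[3] = 3+3i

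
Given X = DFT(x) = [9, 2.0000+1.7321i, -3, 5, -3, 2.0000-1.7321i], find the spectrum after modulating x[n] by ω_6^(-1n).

Modulation property: DFT(ω_6^(-1n)·x[n]) = X[(k-1) mod 6], so circularly shift X by 1 positions.

X[k-1] = [2.0000-1.7321i, 9, 2.0000+1.7321i, -3, 5, -3]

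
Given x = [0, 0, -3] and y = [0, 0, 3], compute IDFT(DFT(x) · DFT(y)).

(x ⊛ y)[n] = Σ(m=0 to 2) x[m] · y[(n-m) mod 3]

Computing each output sample:
(x ⊛ y)[0] = 0
(x ⊛ y)[1] = -9
(x ⊛ y)[2] = 0

x ⊛ y = [0, -9, 0]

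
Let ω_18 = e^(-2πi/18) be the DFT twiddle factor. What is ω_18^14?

ω_18^14 = e^(-2πi·14/18)
= cos(-2π·14/18) + i·sin(-2π·14/18)
= cos(-28π/18) + i·sin(-28π/18)

ω_18^14 = cos(-28π/18) + i·sin(-28π/18) = 0.1736+0.9848i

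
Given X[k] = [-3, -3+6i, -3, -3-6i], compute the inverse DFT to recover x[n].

x[n] = (1/4) Σ(k=0 to 3) X[k] · e^(2πikn/4)

Computing each x[n]:
x[0] = -3
x[1] = -3
x[2] = 0
x[3] = 3

x = [-3, -3, 0, 3]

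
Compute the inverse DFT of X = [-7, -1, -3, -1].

x[n] = (1/4) Σ(k=0 to 3) X[k] · e^(2πikn/4)

Computing each x[n]:
x[0] = -3
x[1] = -1
x[2] = -2
x[3] = -1

x = [-3, -1, -2, -1]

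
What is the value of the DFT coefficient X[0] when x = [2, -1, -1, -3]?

X[0] = Σ(n=0 to 3) x[n] · ω_4^0 = Σ x[n]
= (2) + (-1) + (-1) + (-3)

X[0] = -3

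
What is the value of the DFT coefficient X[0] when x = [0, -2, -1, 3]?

X[0] = Σ(n=0 to 3) x[n] · ω_4^0 = Σ x[n]
= (0) + (-2) + (-1) + (3)

X[0] = 0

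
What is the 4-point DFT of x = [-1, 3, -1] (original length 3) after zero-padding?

Original 3-point DFT: [1, -2.0000-3.4641i, -2.0000+3.4641i]
Zero-padded 4-point DFT provides frequency interpolation.

DFT_4([x, 0, ...]) = [1, -3i, -5, 3i]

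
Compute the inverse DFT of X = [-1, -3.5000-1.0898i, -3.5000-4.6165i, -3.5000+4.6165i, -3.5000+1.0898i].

x[n] = (1/5) Σ(k=0 to 4) X[k] · e^(2πikn/5)

Computing each x[n]:
x[0] = -3
x[1] = 2
x[2] = -1
x[3] = 2
x[4] = -1

x = [-3, 2, -1, 2, -1]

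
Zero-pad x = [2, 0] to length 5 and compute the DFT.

Original 2-point DFT: [2, 2]
Zero-padded 5-point DFT provides frequency interpolation.

DFT_5([x, 0, ...]) = [2, 2, 2, 2, 2]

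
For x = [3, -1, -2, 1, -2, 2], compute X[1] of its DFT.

X[1] = Σ(n=0 to 5) x[n] · ω_6^(1n) where ω_6 = e^(-2πi/6)
= (3)·ω_6^0 + (-1)·ω_6^1 + (-2)·ω_6^2 + (1)·ω_6^3 + (-2)·ω_6^4 + (2)·ω_6^5

X[1] = 4.5000+2.5981i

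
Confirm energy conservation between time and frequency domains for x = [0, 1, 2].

Time domain:
Σ|x[n]|² = |0|² + |1|² + |2|² = 5.0000

Frequency domain:
(1/3)Σ|X[k]|² = (1/3)(|3|² + |-1.5000+0.8660i|² + |-1.5000-0.8660i|²) = (1/3)·15.0000 = 5.0000

Both sides agree, confirming Parseval's theorem.

Σ|x[n]|² = (1/N)Σ|X[k]|² = 5.0000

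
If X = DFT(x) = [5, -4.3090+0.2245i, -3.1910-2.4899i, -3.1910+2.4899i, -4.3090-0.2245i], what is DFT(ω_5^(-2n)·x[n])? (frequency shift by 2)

Modulation property: DFT(ω_5^(-2n)·x[n]) = X[(k-2) mod 5], so circularly shift X by 2 positions.

X[k-2] = [-3.1910+2.4899i, -4.3090-0.2245i, 5, -4.3090+0.2245i, -3.1910-2.4899i]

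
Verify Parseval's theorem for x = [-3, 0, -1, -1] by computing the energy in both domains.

Time domain:
Σ|x[n]|² = |-3|² + |0|² + |-1|² + |-1|² = 11.0000

Frequency domain:
(1/4)Σ|X[k]|² = (1/4)(|-5|² + |-2-1i|² + |-3|² + |-2+1i|²) = (1/4)·44.0000 = 11.0000

Both sides agree, confirming Parseval's theorem.

Σ|x[n]|² = (1/N)Σ|X[k]|² = 11.0000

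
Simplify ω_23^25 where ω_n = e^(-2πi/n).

Since ω_23^23 = 1, powers reduce modulo 23.
25 mod 23 = 2
So ω_23^25 = ω_23^2 = e^(-2πi·2/23)

ω_23^25 = ω_23^2 = 0.8544-0.5196i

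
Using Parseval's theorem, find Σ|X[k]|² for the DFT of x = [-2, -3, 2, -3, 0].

Parseval: Σ|x[n]|² = (1/N)Σ|X[k]|², so Σ|X[k]|² = N·Σ|x[n]|² = 5·26.0000

Σ|X[k]|² = N·Σ|x[n]|² = 5·26.0000 = 130.0000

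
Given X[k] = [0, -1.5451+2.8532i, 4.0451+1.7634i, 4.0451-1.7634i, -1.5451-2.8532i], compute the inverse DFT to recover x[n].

x[n] = (1/5) Σ(k=0 to 4) X[k] · e^(2πikn/5)

Computing each x[n]:
x[0] = 1
x[1] = -3
x[2] = 1
x[3] = 1
x[4] = 0

x = [1, -3, 1, 1, 0]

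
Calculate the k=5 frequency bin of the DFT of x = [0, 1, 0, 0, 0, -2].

X[5] = Σ(n=0 to 5) x[n] · ω_6^(5n) where ω_6 = e^(-2πi/6)
= (0)·ω_6^0 + (1)·ω_6^5 + (0)·ω_6^10 + (0)·ω_6^15 + (0)·ω_6^20 + (-2)·ω_6^25

X[5] = -0.5000+2.5981i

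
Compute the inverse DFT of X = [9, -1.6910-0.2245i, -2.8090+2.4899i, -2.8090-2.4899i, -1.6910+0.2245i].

x[n] = (1/5) Σ(k=0 to 4) X[k] · e^(2πikn/5)

Computing each x[n]:
x[0] = 0
x[1] = 2
x[2] = 3
x[3] = 1
x[4] = 3

x = [0, 2, 3, 1, 3]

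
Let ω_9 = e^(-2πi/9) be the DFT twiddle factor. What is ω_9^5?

ω_9^5 = e^(-2πi·5/9)
= cos(-2π·5/9) + i·sin(-2π·5/9)
= cos(-10π/9) + i·sin(-10π/9)

ω_9^5 = cos(-10π/9) + i·sin(-10π/9) = -0.9397+0.3420i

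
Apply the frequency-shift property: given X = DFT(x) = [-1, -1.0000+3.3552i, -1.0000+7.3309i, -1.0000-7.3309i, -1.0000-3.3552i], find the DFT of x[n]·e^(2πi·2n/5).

Modulation property: DFT(ω_5^(-2n)·x[n]) = X[(k-2) mod 5], so circularly shift X by 2 positions.

X[k-2] = [-1.0000-7.3309i, -1.0000-3.3552i, -1, -1.0000+3.3552i, -1.0000+7.3309i]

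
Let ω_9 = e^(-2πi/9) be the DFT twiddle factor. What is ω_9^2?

ω_9^2 = e^(-2πi·2/9)
= cos(-2π·2/9) + i·sin(-2π·2/9)
= cos(-4π/9) + i·sin(-4π/9)

ω_9^2 = cos(-4π/9) + i·sin(-4π/9) = 0.1736-0.9848i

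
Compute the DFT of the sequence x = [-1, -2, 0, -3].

X[k] = Σ(n=0 to 3) x[n] · ω_4^(nk)
where ω_4 = e^(-2πi/4)

Computing each X[k]:
X[0] = -6
X[1] = -1-1i
X[2] = 4
X[3] = -1+1i

X = [-6, -1-1i, 4, -1+1i]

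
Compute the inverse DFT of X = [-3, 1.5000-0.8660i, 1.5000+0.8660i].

x[n] = (1/3) Σ(k=0 to 2) X[k] · e^(2πikn/3)

Computing each x[n]:
x[0] = 0
x[1] = -1
x[2] = -2

x = [0, -1, -2]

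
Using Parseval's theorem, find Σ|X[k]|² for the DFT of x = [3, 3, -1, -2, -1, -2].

Parseval: Σ|x[n]|² = (1/N)Σ|X[k]|², so Σ|X[k]|² = N·Σ|x[n]|² = 6·28.0000

Σ|X[k]|² = N·Σ|x[n]|² = 6·28.0000 = 168.0000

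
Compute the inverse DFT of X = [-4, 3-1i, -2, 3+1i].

x[n] = (1/4) Σ(k=0 to 3) X[k] · e^(2πikn/4)

Computing each x[n]:
x[0] = 0
x[1] = 0
x[2] = -3
x[3] = -1

x = [0, 0, -3, -1]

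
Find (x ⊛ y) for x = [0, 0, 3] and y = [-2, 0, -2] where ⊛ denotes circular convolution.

(x ⊛ y)[n] = Σ(m=0 to 2) x[m] · y[(n-m) mod 3]

Computing each output sample:
(x ⊛ y)[0] = 0
(x ⊛ y)[1] = -6
(x ⊛ y)[2] = -6

x ⊛ y = [0, -6, -6]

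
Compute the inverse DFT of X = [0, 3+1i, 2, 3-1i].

x[n] = (1/4) Σ(k=0 to 3) X[k] · e^(2πikn/4)

Computing each x[n]:
x[0] = 2
x[1] = -1
x[2] = -1
x[3] = 0

x = [2, -1, -1, 0]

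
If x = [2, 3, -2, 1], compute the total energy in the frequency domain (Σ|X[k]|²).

Parseval: Σ|x[n]|² = (1/N)Σ|X[k]|², so Σ|X[k]|² = N·Σ|x[n]|² = 4·18.0000

Σ|X[k]|² = N·Σ|x[n]|² = 4·18.0000 = 72.0000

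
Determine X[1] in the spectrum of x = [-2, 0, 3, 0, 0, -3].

X[1] = Σ(n=0 to 5) x[n] · ω_6^(1n) where ω_6 = e^(-2πi/6)
= (-2)·ω_6^0 + (0)·ω_6^1 + (3)·ω_6^2 + (0)·ω_6^3 + (0)·ω_6^4 + (-3)·ω_6^5

X[1] = -5.0000-5.1962i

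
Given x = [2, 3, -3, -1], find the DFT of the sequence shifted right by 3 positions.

Time shift by 3: X_shifted[k] = ω_4^(3k) · X[k]
Shifted x = [3, -3, -1, 2]

DFT(x[n-3]) = [1, 4+5i, 3, 4-5i]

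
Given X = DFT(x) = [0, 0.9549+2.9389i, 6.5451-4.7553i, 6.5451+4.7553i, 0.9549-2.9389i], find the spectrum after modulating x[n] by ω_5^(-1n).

Modulation property: DFT(ω_5^(-1n)·x[n]) = X[(k-1) mod 5], so circularly shift X by 1 positions.

X[k-1] = [0.9549-2.9389i, 0, 0.9549+2.9389i, 6.5451-4.7553i, 6.5451+4.7553i]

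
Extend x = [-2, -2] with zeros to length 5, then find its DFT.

Original 2-point DFT: [-4, 0]
Zero-padded 5-point DFT provides frequency interpolation.

DFT_5([x, 0, ...]) = [-4, -2.6180+1.9021i, -0.3820+1.1756i, -0.3820-1.1756i, -2.6180-1.9021i]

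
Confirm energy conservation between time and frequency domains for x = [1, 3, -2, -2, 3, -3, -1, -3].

Time domain:
Σ|x[n]|² = |1|² + |3|² + |-2|² + |-2|² + |3|² + |-3|² + |-1|² + |-3|² = 46.0000

Frequency domain:
(1/8)Σ|X[k]|² = (1/8)(|-4|² + |1.5355-3.9497i|² + |7-5i|² + |-5.5355-5.9497i|² + |6|² + |-5.5355+5.9497i|² + |7+5i|² + |1.5355+3.9497i|²) = (1/8)·368.0000 = 46.0000

Both sides agree, confirming Parseval's theorem.

Σ|x[n]|² = (1/N)Σ|X[k]|² = 46.0000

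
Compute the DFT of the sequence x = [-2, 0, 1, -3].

X[k] = Σ(n=0 to 3) x[n] · ω_4^(nk)
where ω_4 = e^(-2πi/4)

Computing each X[k]:
X[0] = -4
X[1] = -3-3i
X[2] = 2
X[3] = -3+3i

X = [-4, -3-3i, 2, -3+3i]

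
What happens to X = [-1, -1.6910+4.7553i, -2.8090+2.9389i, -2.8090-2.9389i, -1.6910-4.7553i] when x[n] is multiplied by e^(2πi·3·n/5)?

Modulation property: DFT(ω_5^(-3n)·x[n]) = X[(k-3) mod 5], so circularly shift X by 3 positions.

X[k-3] = [-2.8090+2.9389i, -2.8090-2.9389i, -1.6910-4.7553i, -1, -1.6910+4.7553i]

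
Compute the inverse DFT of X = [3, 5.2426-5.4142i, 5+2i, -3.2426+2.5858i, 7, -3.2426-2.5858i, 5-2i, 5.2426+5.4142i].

x[n] = (1/8) Σ(k=0 to 7) X[k] · e^(2πikn/8)

Computing each x[n]:
x[0] = 3
x[1] = 1
x[2] = 2
x[3] = -1
x[4] = 2
x[5] = -3
x[6] = -2
x[7] = 1

x = [3, 1, 2, -1, 2, -3, -2, 1]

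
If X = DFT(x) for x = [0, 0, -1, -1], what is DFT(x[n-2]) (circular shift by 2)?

Time shift by 2: X_shifted[k] = ω_4^(2k) · X[k]
Shifted x = [-1, -1, 0, 0]

DFT(x[n-2]) = [-2, -1+1i, 0, -1-1i]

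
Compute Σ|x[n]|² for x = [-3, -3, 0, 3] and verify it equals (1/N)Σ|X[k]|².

Time domain:
Σ|x[n]|² = |-3|² + |-3|² + |0|² + |3|² = 27.0000

Frequency domain:
(1/4)Σ|X[k]|² = (1/4)(|-3|² + |-3+6i|² + |-3|² + |-3-6i|²) = (1/4)·108.0000 = 27.0000

Both sides agree, confirming Parseval's theorem.

Σ|x[n]|² = (1/N)Σ|X[k]|² = 27.0000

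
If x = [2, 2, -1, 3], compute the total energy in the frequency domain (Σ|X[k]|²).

Parseval: Σ|x[n]|² = (1/N)Σ|X[k]|², so Σ|X[k]|² = N·Σ|x[n]|² = 4·18.0000

Σ|X[k]|² = N·Σ|x[n]|² = 4·18.0000 = 72.0000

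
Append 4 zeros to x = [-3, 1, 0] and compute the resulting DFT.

Original 3-point DFT: [-2, -3.5000-0.8660i, -3.5000+0.8660i]
Zero-padded 7-point DFT provides frequency interpolation.

DFT_7([x, 0, ...]) = [-2, -2.3765-0.7818i, -3.2225-0.9749i, -3.9010-0.4339i, -3.9010+0.4339i, -3.2225+0.9749i, -2.3765+0.7818i]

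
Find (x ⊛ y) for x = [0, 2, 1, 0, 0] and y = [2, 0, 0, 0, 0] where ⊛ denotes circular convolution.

(x ⊛ y)[n] = Σ(m=0 to 4) x[m] · y[(n-m) mod 5]

Computing each output sample:
(x ⊛ y)[0] = 0
(x ⊛ y)[1] = 4
(x ⊛ y)[2] = 2
(x ⊛ y)[3] = 0
(x ⊛ y)[4] = 0

x ⊛ y = [0, 4, 2, 0, 0]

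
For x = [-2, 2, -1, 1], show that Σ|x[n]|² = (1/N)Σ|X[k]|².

Time domain:
Σ|x[n]|² = |-2|² + |2|² + |-1|² + |1|² = 10.0000

Frequency domain:
(1/4)Σ|X[k]|² = (1/4)(|0|² + |-1-1i|² + |-6|² + |-1+1i|²) = (1/4)·40.0000 = 10.0000

Both sides agree, confirming Parseval's theorem.

Σ|x[n]|² = (1/N)Σ|X[k]|² = 10.0000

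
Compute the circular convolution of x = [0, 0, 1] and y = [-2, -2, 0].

(x ⊛ y)[n] = Σ(m=0 to 2) x[m] · y[(n-m) mod 3]

Computing each output sample:
(x ⊛ y)[0] = -2
(x ⊛ y)[1] = 0
(x ⊛ y)[2] = -2

x ⊛ y = [-2, 0, -2]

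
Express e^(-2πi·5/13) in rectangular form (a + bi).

ω_13^5 = e^(-2πi·5/13)
= cos(-2π·5/13) + i·sin(-2π·5/13)
= cos(-10π/13) + i·sin(-10π/13)

ω_13^5 = cos(-10π/13) + i·sin(-10π/13) = -0.7485-0.6631i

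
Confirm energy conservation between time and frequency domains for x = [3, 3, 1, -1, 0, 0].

Time domain:
Σ|x[n]|² = |3|² + |3|² + |1|² + |-1|² + |0|² + |0|² = 20.0000

Frequency domain:
(1/6)Σ|X[k]|² = (1/6)(|6|² + |5.0000-3.4641i|² + |-1.7321i|² + |2|² + |1.7321i|² + |5.0000+3.4641i|²) = (1/6)·120.0000 = 20.0000

Both sides agree, confirming Parseval's theorem.

Σ|x[n]|² = (1/N)Σ|X[k]|² = 20.0000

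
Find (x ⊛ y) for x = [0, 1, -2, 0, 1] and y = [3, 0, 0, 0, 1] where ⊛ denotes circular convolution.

(x ⊛ y)[n] = Σ(m=0 to 4) x[m] · y[(n-m) mod 5]

Computing each output sample:
(x ⊛ y)[0] = 1
(x ⊛ y)[1] = 1
(x ⊛ y)[2] = -6
(x ⊛ y)[3] = 1
(x ⊛ y)[4] = 3

x ⊛ y = [1, 1, -6, 1, 3]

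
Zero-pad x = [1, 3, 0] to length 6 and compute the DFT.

Original 3-point DFT: [4, -0.5000-2.5981i, -0.5000+2.5981i]
Zero-padded 6-point DFT provides frequency interpolation.

DFT_6([x, 0, ...]) = [4, 2.5000-2.5981i, -0.5000-2.5981i, -2, -0.5000+2.5981i, 2.5000+2.5981i]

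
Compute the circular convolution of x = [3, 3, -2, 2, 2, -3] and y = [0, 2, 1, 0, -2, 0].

(x ⊛ y)[n] = Σ(m=0 to 5) x[m] · y[(n-m) mod 6]

Computing each output sample:
(x ⊛ y)[0] = 0
(x ⊛ y)[1] = -1
(x ⊛ y)[2] = 5
(x ⊛ y)[3] = 5
(x ⊛ y)[4] = -4
(x ⊛ y)[5] = 0

x ⊛ y = [0, -1, 5, 5, -4, 0]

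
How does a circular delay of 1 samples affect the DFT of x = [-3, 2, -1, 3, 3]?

Time shift by 1: X_shifted[k] = ω_5^(1k) · X[k]
Shifted x = [3, -3, 2, -1, 3]

DFT(x[n-1]) = [4, 2.1910+3.9430i, 3.3090+6.3799i, 3.3090-6.3799i, 2.1910-3.9430i]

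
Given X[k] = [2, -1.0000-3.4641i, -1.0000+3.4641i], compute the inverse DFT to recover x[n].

x[n] = (1/3) Σ(k=0 to 2) X[k] · e^(2πikn/3)

Computing each x[n]:
x[0] = 0
x[1] = 3
x[2] = -1

x = [0, 3, -1]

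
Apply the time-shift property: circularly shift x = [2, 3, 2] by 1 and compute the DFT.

Time shift by 1: X_shifted[k] = ω_3^(1k) · X[k]
Shifted x = [2, 2, 3]

DFT(x[n-1]) = [7, -0.5000+0.8660i, -0.5000-0.8660i]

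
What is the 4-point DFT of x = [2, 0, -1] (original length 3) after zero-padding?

Original 3-point DFT: [1, 2.5000-0.8660i, 2.5000+0.8660i]
Zero-padded 4-point DFT provides frequency interpolation.

DFT_4([x, 0, ...]) = [1, 3, 1, 3]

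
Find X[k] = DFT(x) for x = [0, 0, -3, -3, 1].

X[k] = Σ(n=0 to 4) x[n] · ω_5^(nk)
where ω_5 = e^(-2πi/5)

Computing each X[k]:
X[0] = -5
X[1] = 5.1631+0.9511i
X[2] = -2.6631+0.5878i
X[3] = -2.6631-0.5878i
X[4] = 5.1631-0.9511i

X = [-5, 5.1631+0.9511i, -2.6631+0.5878i, -2.6631-0.5878i, 5.1631-0.9511i]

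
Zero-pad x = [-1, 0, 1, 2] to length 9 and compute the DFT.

Original 4-point DFT: [2, -2+2i, -2, -2-2i]
Zero-padded 9-point DFT provides frequency interpolation.

DFT_9([x, 0, ...]) = [2, -1.8264-2.7169i, -2.9397+1.3900i, 0.5000+0.8660i, -1.2340-1.0893i, -1.2340+1.0893i, 0.5000-0.8660i, -2.9397-1.3900i, -1.8264+2.7169i]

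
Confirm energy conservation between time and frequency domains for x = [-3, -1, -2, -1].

Time domain:
Σ|x[n]|² = |-3|² + |-1|² + |-2|² + |-1|² = 15.0000

Frequency domain:
(1/4)Σ|X[k]|² = (1/4)(|-7|² + |-1|² + |-3|² + |-1|²) = (1/4)·60.0000 = 15.0000

Both sides agree, confirming Parseval's theorem.

Σ|x[n]|² = (1/N)Σ|X[k]|² = 15.0000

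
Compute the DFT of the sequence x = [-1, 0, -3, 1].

X[k] = Σ(n=0 to 3) x[n] · ω_4^(nk)
where ω_4 = e^(-2πi/4)

Computing each X[k]:
X[0] = -3
X[1] = 2+1i
X[2] = -5
X[3] = 2-1i

X = [-3, 2+1i, -5, 2-1i]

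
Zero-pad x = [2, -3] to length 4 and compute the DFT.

Original 2-point DFT: [-1, 5]
Zero-padded 4-point DFT provides frequency interpolation.

DFT_4([x, 0, ...]) = [-1, 2+3i, 5, 2-3i]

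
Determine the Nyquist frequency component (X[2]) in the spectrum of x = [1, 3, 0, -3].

X[2] = Σ(n=0 to 3) x[n] · ω_4^(2n) where ω_4 = e^(-2πi/4)
= (1)·ω_4^0 + (3)·ω_4^2 + (0)·ω_4^4 + (-3)·ω_4^6

X[2] = 1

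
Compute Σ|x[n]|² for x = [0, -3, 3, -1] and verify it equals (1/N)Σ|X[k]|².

Time domain:
Σ|x[n]|² = |0|² + |-3|² + |3|² + |-1|² = 19.0000

Frequency domain:
(1/4)Σ|X[k]|² = (1/4)(|-1|² + |-3+2i|² + |7|² + |-3-2i|²) = (1/4)·76.0000 = 19.0000

Both sides agree, confirming Parseval's theorem.

Σ|x[n]|² = (1/N)Σ|X[k]|² = 19.0000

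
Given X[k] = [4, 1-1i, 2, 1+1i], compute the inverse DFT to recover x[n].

x[n] = (1/4) Σ(k=0 to 3) X[k] · e^(2πikn/4)

Computing each x[n]:
x[0] = 2
x[1] = 1
x[2] = 1
x[3] = 0

x = [2, 1, 1, 0]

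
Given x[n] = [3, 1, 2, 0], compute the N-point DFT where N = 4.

X[k] = Σ(n=0 to 3) x[n] · ω_4^(nk)
where ω_4 = e^(-2πi/4)

Computing each X[k]:
X[0] = 6
X[1] = 1-1i
X[2] = 4
X[3] = 1+1i

X = [6, 1-1i, 4, 1+1i]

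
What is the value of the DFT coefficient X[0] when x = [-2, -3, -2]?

X[0] = Σ(n=0 to 2) x[n] · ω_3^0 = Σ x[n]
= (-2) + (-3) + (-2)

X[0] = -7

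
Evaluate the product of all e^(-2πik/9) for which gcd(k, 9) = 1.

The primitive 9th roots of unity are ω_9^k for k coprime to 9: k ∈ {1, 2, 4, 5, 7, 8}
Their product equals the constant term of the cyclotomic polynomial Φ_9(x) up to sign.
For n ≥ 3, the product of all primitive nth roots of unity is 1. (For n=1 it is 1; for n=2 it is -1.)

1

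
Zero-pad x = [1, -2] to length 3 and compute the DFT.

Original 2-point DFT: [-1, 3]
Zero-padded 3-point DFT provides frequency interpolation.

DFT_3([x, 0, ...]) = [-1, 2.0000+1.7321i, 2.0000-1.7321i]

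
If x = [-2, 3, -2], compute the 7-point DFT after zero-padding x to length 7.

Original 3-point DFT: [-1, -2.5000-4.3301i, -2.5000+4.3301i]
Zero-padded 7-point DFT provides frequency interpolation.

DFT_7([x, 0, ...]) = [-1, 0.3155-0.3956i, -0.8656-3.7926i, -5.9499-2.8653i, -5.9499+2.8653i, -0.8656+3.7926i, 0.3155+0.3956i]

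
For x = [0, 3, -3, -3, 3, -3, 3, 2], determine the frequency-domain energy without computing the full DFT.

Parseval: Σ|x[n]|² = (1/N)Σ|X[k]|², so Σ|X[k]|² = N·Σ|x[n]|² = 8·58.0000

Σ|X[k]|² = N·Σ|x[n]|² = 8·58.0000 = 464.0000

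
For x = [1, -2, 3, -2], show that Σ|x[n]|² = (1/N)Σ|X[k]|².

Time domain:
Σ|x[n]|² = |1|² + |-2|² + |3|² + |-2|² = 18.0000

Frequency domain:
(1/4)Σ|X[k]|² = (1/4)(|0|² + |-2|² + |8|² + |-2|²) = (1/4)·72.0000 = 18.0000

Both sides agree, confirming Parseval's theorem.

Σ|x[n]|² = (1/N)Σ|X[k]|² = 18.0000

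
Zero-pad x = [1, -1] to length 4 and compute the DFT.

Original 2-point DFT: [0, 2]
Zero-padded 4-point DFT provides frequency interpolation.

DFT_4([x, 0, ...]) = [0, 1+1i, 2, 1-1i]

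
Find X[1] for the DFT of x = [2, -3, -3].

X[1] = Σ(n=0 to 2) x[n] · ω_3^(1n) where ω_3 = e^(-2πi/3)
= (2)·ω_3^0 + (-3)·ω_3^1 + (-3)·ω_3^2

X[1] = 5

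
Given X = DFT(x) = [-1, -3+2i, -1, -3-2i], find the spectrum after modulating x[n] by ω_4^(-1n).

Modulation property: DFT(ω_4^(-1n)·x[n]) = X[(k-1) mod 4], so circularly shift X by 1 positions.

X[k-1] = [-3-2i, -1, -3+2i, -1]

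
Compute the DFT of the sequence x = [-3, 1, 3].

X[k] = Σ(n=0 to 2) x[n] · ω_3^(nk)
where ω_3 = e^(-2πi/3)

Computing each X[k]:
X[0] = 1
X[1] = -5.0000+1.7321i
X[2] = -5.0000-1.7321i

X = [1, -5.0000+1.7321i, -5.0000-1.7321i]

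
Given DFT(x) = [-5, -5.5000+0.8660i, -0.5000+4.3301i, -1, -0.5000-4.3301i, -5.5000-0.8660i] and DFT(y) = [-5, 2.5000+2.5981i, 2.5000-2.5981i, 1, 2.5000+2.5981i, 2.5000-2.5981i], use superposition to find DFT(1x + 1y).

By linearity: DFT(1x + 1y) = 1·DFT(x) + 1·DFT(y)
= 1·[-5, -5.5000+0.8660i, -0.5000+4.3301i, -1, -0.5000-4.3301i, -5.5000-0.8660i] + 1·[-5, 2.5000+2.5981i, 2.5000-2.5981i, 1, 2.5000+2.5981i, 2.5000-2.5981i]

Computing element-wise:
Z[0] = 1·(-5) + 1·(-5) = -10
Z[1] = 1·(-5.5000+0.8660i) + 1·(2.5000+2.5981i) = -3.0000+3.4641i
Z[2] = 1·(-0.5000+4.3301i) + 1·(2.5000-2.5981i) = 2.0000+1.7320i
Z[3] = 1·(-1) + 1·(1) = 0
Z[4] = 1·(-0.5000-4.3301i) + 1·(2.5000+2.5981i) = 2.0000-1.7320i
Z[5] = 1·(-5.5000-0.8660i) + 1·(2.5000-2.5981i) = -3.0000-3.4641i

DFT(1x + 1y) = 1·X + 1·Y = [-10, -3.0000+3.4641i, 2.0000+1.7320i, 0, 2.0000-1.7320i, -3.0000-3.4641i]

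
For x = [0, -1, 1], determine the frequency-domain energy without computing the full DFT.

Parseval: Σ|x[n]|² = (1/N)Σ|X[k]|², so Σ|X[k]|² = N·Σ|x[n]|² = 3·2.0000

Σ|X[k]|² = N·Σ|x[n]|² = 3·2.0000 = 6.0000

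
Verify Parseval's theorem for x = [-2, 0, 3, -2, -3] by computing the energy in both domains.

Time domain:
Σ|x[n]|² = |-2|² + |0|² + |3|² + |-2|² + |-3|² = 26.0000

Frequency domain:
(1/5)Σ|X[k]|² = (1/5)(|-4|² + |-3.7361-5.7921i|² + |0.7361+2.9919i|² + |0.7361-2.9919i|² + |-3.7361+5.7921i|²) = (1/5)·130.0000 = 26.0000

Both sides agree, confirming Parseval's theorem.

Σ|x[n]|² = (1/N)Σ|X[k]|² = 26.0000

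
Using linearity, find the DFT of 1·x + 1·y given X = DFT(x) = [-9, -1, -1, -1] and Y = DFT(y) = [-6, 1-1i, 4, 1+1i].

By linearity: DFT(1x + 1y) = 1·DFT(x) + 1·DFT(y)
= 1·[-9, -1, -1, -1] + 1·[-6, 1-1i, 4, 1+1i]

Computing element-wise:
Z[0] = 1·(-9) + 1·(-6) = -15
Z[1] = 1·(-1) + 1·(1-1i) = -1i
Z[2] = 1·(-1) + 1·(4) = 3
Z[3] = 1·(-1) + 1·(1+1i) = 1i

DFT(1x + 1y) = 1·X + 1·Y = [-15, -1i, 3, 1i]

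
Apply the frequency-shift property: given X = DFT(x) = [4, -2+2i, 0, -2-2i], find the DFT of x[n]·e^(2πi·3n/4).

Modulation property: DFT(ω_4^(-3n)·x[n]) = X[(k-3) mod 4], so circularly shift X by 3 positions.

X[k-3] = [-2+2i, 0, -2-2i, 4]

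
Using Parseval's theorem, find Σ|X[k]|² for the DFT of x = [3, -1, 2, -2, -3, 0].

Parseval: Σ|x[n]|² = (1/N)Σ|X[k]|², so Σ|X[k]|² = N·Σ|x[n]|² = 6·27.0000

Σ|X[k]|² = N·Σ|x[n]|² = 6·27.0000 = 162.0000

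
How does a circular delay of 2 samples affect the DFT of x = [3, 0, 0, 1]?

Time shift by 2: X_shifted[k] = ω_4^(2k) · X[k]
Shifted x = [0, 1, 3, 0]

DFT(x[n-2]) = [4, -3-1i, 2, -3+1i]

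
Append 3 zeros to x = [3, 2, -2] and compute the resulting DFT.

Original 3-point DFT: [3, 3.0000-3.4641i, 3.0000+3.4641i]
Zero-padded 6-point DFT provides frequency interpolation.

DFT_6([x, 0, ...]) = [3, 5, 3.0000-3.4641i, -1, 3.0000+3.4641i, 5]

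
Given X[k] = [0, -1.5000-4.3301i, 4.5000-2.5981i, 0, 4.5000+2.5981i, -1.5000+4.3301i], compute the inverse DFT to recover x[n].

x[n] = (1/6) Σ(k=0 to 5) X[k] · e^(2πikn/6)

Computing each x[n]:
x[0] = 1
x[1] = 1
x[2] = 0
x[3] = 2
x[4] = -1
x[5] = -3

x = [1, 1, 0, 2, -1, -3]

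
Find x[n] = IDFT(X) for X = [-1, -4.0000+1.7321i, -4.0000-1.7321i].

x[n] = (1/3) Σ(k=0 to 2) X[k] · e^(2πikn/3)

Computing each x[n]:
x[0] = -3
x[1] = 0
x[2] = 2

x = [-3, 0, 2]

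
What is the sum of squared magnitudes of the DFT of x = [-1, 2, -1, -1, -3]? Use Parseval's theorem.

Parseval: Σ|x[n]|² = (1/N)Σ|X[k]|², so Σ|X[k]|² = N·Σ|x[n]|² = 5·16.0000

Σ|X[k]|² = N·Σ|x[n]|² = 5·16.0000 = 80.0000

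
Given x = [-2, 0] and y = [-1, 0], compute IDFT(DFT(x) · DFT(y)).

(x ⊛ y)[n] = Σ(m=0 to 1) x[m] · y[(n-m) mod 2]

Computing each output sample:
(x ⊛ y)[0] = 2
(x ⊛ y)[1] = 0

x ⊛ y = [2, 0]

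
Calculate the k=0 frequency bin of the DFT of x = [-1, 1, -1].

X[0] = Σ(n=0 to 2) x[n] · ω_3^0 = Σ x[n]
= (-1) + (1) + (-1)

X[0] = -1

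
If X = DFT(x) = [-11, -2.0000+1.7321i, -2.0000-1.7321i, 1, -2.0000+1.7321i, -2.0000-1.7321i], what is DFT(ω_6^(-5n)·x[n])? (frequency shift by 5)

Modulation property: DFT(ω_6^(-5n)·x[n]) = X[(k-5) mod 6], so circularly shift X by 5 positions.

X[k-5] = [-2.0000+1.7321i, -2.0000-1.7321i, 1, -2.0000+1.7321i, -2.0000-1.7321i, -11]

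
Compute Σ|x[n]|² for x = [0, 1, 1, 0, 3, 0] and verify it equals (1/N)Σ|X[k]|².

Time domain:
Σ|x[n]|² = |0|² + |1|² + |1|² + |0|² + |3|² + |0|² = 11.0000

Frequency domain:
(1/6)Σ|X[k]|² = (1/6)(|5|² + |-1.5000+0.8660i|² + |-2.5000-2.5981i|² + |3|² + |-2.5000+2.5981i|² + |-1.5000-0.8660i|²) = (1/6)·66.0000 = 11.0000

Both sides agree, confirming Parseval's theorem.

Σ|x[n]|² = (1/N)Σ|X[k]|² = 11.0000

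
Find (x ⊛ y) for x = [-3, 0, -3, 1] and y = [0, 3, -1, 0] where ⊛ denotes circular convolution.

(x ⊛ y)[n] = Σ(m=0 to 3) x[m] · y[(n-m) mod 4]

Computing each output sample:
(x ⊛ y)[0] = 6
(x ⊛ y)[1] = -10
(x ⊛ y)[2] = 3
(x ⊛ y)[3] = -9

x ⊛ y = [6, -10, 3, -9]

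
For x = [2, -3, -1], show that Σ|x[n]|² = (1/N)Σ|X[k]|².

Time domain:
Σ|x[n]|² = |2|² + |-3|² + |-1|² = 14.0000

Frequency domain:
(1/3)Σ|X[k]|² = (1/3)(|-2|² + |4.0000+1.7321i|² + |4.0000-1.7321i|²) = (1/3)·42.0000 = 14.0000

Both sides agree, confirming Parseval's theorem.

Σ|x[n]|² = (1/N)Σ|X[k]|² = 14.0000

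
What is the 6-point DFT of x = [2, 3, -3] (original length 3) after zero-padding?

Original 3-point DFT: [2, 2.0000-5.1962i, 2.0000+5.1962i]
Zero-padded 6-point DFT provides frequency interpolation.

DFT_6([x, 0, ...]) = [2, 5, 2.0000-5.1962i, -4, 2.0000+5.1962i, 5]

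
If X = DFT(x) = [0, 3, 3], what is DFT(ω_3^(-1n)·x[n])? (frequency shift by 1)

Modulation property: DFT(ω_3^(-1n)·x[n]) = X[(k-1) mod 3], so circularly shift X by 1 positions.

X[k-1] = [3, 0, 3]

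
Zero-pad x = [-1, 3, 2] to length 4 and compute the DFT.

Original 3-point DFT: [4, -3.5000-0.8660i, -3.5000+0.8660i]
Zero-padded 4-point DFT provides frequency interpolation.

DFT_4([x, 0, ...]) = [4, -3-3i, -2, -3+3i]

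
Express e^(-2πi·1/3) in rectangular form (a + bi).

ω_3^1 = e^(-2πi·1/3)
= cos(-2π·1/3) + i·sin(-2π·1/3)
= cos(-2π/3) + i·sin(-2π/3)

ω_3^1 = cos(-2π/3) + i·sin(-2π/3) = -0.5000-0.8660i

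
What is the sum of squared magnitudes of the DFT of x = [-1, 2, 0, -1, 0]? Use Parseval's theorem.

Parseval: Σ|x[n]|² = (1/N)Σ|X[k]|², so Σ|X[k]|² = N·Σ|x[n]|² = 5·6.0000

Σ|X[k]|² = N·Σ|x[n]|² = 5·6.0000 = 30.0000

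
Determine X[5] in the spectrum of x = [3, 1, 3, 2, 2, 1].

X[5] = Σ(n=0 to 5) x[n] · ω_6^(5n) where ω_6 = e^(-2πi/6)
= (3)·ω_6^0 + (1)·ω_6^5 + (3)·ω_6^10 + (2)·ω_6^15 + (2)·ω_6^20 + (1)·ω_6^25

X[5] = -0.5000+0.8660i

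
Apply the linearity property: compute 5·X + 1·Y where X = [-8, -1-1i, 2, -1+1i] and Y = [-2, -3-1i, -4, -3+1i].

By linearity: DFT(5x + 1y) = 5·DFT(x) + 1·DFT(y)
= 5·[-8, -1-1i, 2, -1+1i] + 1·[-2, -3-1i, -4, -3+1i]

Computing element-wise:
Z[0] = 5·(-8) + 1·(-2) = -42
Z[1] = 5·(-1-1i) + 1·(-3-1i) = -8-6i
Z[2] = 5·(2) + 1·(-4) = 6
Z[3] = 5·(-1+1i) + 1·(-3+1i) = -8+6i

DFT(5x + 1y) = 5·X + 1·Y = [-42, -8-6i, 6, -8+6i]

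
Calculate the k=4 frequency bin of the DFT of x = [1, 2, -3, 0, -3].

X[4] = Σ(n=0 to 4) x[n] · ω_5^(4n) where ω_5 = e^(-2πi/5)
= (1)·ω_5^0 + (2)·ω_5^4 + (-3)·ω_5^8 + (0)·ω_5^12 + (-3)·ω_5^16

X[4] = 3.1180+2.9919i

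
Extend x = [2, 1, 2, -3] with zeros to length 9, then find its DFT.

Original 4-point DFT: [2, -4i, 6, 4i]
Zero-padded 9-point DFT provides frequency interpolation.

DFT_9([x, 0, ...]) = [2, 4.6133-0.0143i, 1.7943-4.2669i, -2.5000+0.8660i, 4.0924+3.5416i, 4.0924-3.5416i, -2.5000-0.8660i, 1.7943+4.2669i, 4.6133+0.0143i]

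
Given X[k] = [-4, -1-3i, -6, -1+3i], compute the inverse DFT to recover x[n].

x[n] = (1/4) Σ(k=0 to 3) X[k] · e^(2πikn/4)

Computing each x[n]:
x[0] = -3
x[1] = 2
x[2] = -2
x[3] = -1

x = [-3, 2, -2, -1]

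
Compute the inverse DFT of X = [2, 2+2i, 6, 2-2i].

x[n] = (1/4) Σ(k=0 to 3) X[k] · e^(2πikn/4)

Computing each x[n]:
x[0] = 3
x[1] = -2
x[2] = 1
x[3] = 0

x = [3, -2, 1, 0]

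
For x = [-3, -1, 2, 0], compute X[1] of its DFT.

X[1] = Σ(n=0 to 3) x[n] · ω_4^(1n) where ω_4 = e^(-2πi/4)
= (-3)·ω_4^0 + (-1)·ω_4^1 + (2)·ω_4^2 + (0)·ω_4^3

X[1] = -5+1i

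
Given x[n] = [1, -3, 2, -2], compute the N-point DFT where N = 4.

X[k] = Σ(n=0 to 3) x[n] · ω_4^(nk)
where ω_4 = e^(-2πi/4)

Computing each X[k]:
X[0] = -2
X[1] = -1+1i
X[2] = 8
X[3] = -1-1i

X = [-2, -1+1i, 8, -1-1i]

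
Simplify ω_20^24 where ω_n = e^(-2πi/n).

Since ω_20^20 = 1, powers reduce modulo 20.
24 mod 20 = 4
So ω_20^24 = ω_20^4 = e^(-2πi·4/20)

ω_20^24 = ω_20^4 = 0.3090-0.9511i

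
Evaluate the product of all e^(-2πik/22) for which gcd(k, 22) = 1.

The primitive 22nd roots of unity are ω_22^k for k coprime to 22: k ∈ {1, 3, 5, 7, 9, 13, 15, 17, 19, 21}
Their product equals the constant term of the cyclotomic polynomial Φ_22(x) up to sign.
For n ≥ 3, the product of all primitive nth roots of unity is 1. (For n=1 it is 1; for n=2 it is -1.)

1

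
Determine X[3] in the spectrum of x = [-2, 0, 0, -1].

X[3] = Σ(n=0 to 3) x[n] · ω_4^(3n) where ω_4 = e^(-2πi/4)
= (-2)·ω_4^0 + (0)·ω_4^3 + (0)·ω_4^6 + (-1)·ω_4^9

X[3] = -2+1i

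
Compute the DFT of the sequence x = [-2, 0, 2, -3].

X[k] = Σ(n=0 to 3) x[n] · ω_4^(nk)
where ω_4 = e^(-2πi/4)

Computing each X[k]:
X[0] = -3
X[1] = -4-3i
X[2] = 3
X[3] = -4+3i

X = [-3, -4-3i, 3, -4+3i]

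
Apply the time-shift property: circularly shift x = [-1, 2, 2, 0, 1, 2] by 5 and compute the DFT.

Time shift by 5: X_shifted[k] = ω_6^(5k) · X[k]
Shifted x = [2, 2, 0, 1, 2, -1]

DFT(x[n-5]) = [6, 0.5000-0.8660i, 1.5000-4.3301i, 2, 1.5000+4.3301i, 0.5000+0.8660i]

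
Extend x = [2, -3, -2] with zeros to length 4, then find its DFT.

Original 3-point DFT: [-3, 4.5000+0.8660i, 4.5000-0.8660i]
Zero-padded 4-point DFT provides frequency interpolation.

DFT_4([x, 0, ...]) = [-3, 4+3i, 3, 4-3i]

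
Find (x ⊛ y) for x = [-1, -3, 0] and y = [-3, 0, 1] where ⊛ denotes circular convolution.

(x ⊛ y)[n] = Σ(m=0 to 2) x[m] · y[(n-m) mod 3]

Computing each output sample:
(x ⊛ y)[0] = 0
(x ⊛ y)[1] = 9
(x ⊛ y)[2] = -1

x ⊛ y = [0, 9, -1]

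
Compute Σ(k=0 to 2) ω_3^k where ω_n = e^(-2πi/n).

Sum of all nth roots of unity equals 0 for n > 1 (geometric series with r ≠ 1).

0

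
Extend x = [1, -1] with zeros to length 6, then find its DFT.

Original 2-point DFT: [0, 2]
Zero-padded 6-point DFT provides frequency interpolation.

DFT_6([x, 0, ...]) = [0, 0.5000+0.8660i, 1.5000+0.8660i, 2, 1.5000-0.8660i, 0.5000-0.8660i]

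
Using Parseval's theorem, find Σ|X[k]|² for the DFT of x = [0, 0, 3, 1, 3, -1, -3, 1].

Parseval: Σ|x[n]|² = (1/N)Σ|X[k]|², so Σ|X[k]|² = N·Σ|x[n]|² = 8·30.0000

Σ|X[k]|² = N·Σ|x[n]|² = 8·30.0000 = 240.0000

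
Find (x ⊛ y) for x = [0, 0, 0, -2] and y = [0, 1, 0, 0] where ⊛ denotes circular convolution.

(x ⊛ y)[n] = Σ(m=0 to 3) x[m] · y[(n-m) mod 4]

Computing each output sample:
(x ⊛ y)[0] = -2
(x ⊛ y)[1] = 0
(x ⊛ y)[2] = 0
(x ⊛ y)[3] = 0

x ⊛ y = [-2, 0, 0, 0]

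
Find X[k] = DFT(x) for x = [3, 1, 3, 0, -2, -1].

X[k] = Σ(n=0 to 5) x[n] · ω_6^(nk)
where ω_6 = e^(-2πi/6)

Computing each X[k]:
X[0] = 4
X[1] = 2.5000-6.0622i
X[2] = 2.5000+2.5981i
X[3] = 4
X[4] = 2.5000-2.5981i
X[5] = 2.5000+6.0622i

X = [4, 2.5000-6.0622i, 2.5000+2.5981i, 4, 2.5000-2.5981i, 2.5000+6.0622i]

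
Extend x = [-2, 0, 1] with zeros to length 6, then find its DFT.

Original 3-point DFT: [-1, -2.5000+0.8660i, -2.5000-0.8660i]
Zero-padded 6-point DFT provides frequency interpolation.

DFT_6([x, 0, ...]) = [-1, -2.5000-0.8660i, -2.5000+0.8660i, -1, -2.5000-0.8660i, -2.5000+0.8660i]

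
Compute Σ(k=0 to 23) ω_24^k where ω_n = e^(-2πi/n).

Sum of all nth roots of unity equals 0 for n > 1 (geometric series with r ≠ 1).

0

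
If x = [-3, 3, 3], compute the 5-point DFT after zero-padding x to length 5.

Original 3-point DFT: [3, -6, -6]
Zero-padded 5-point DFT provides frequency interpolation.

DFT_5([x, 0, ...]) = [3, -4.5000-4.6165i, -4.5000+1.0898i, -4.5000-1.0898i, -4.5000+4.6165i]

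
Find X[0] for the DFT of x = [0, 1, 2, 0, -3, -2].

X[0] = Σ(n=0 to 5) x[n] · ω_6^0 = Σ x[n]
= (0) + (1) + (2) + (0) + (-3) + (-2)

X[0] = -2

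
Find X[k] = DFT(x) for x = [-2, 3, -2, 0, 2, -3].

X[k] = Σ(n=0 to 5) x[n] · ω_6^(nk)
where ω_6 = e^(-2πi/6)

Computing each X[k]:
X[0] = -2
X[1] = -2.0000-1.7321i
X[2] = -2.0000-8.6603i
X[3] = -2
X[4] = -2.0000+8.6603i
X[5] = -2.0000+1.7321i

X = [-2, -2.0000-1.7321i, -2.0000-8.6603i, -2, -2.0000+8.6603i, -2.0000+1.7321i]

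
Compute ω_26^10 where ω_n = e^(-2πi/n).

ω_26^10 = e^(-2πi·10/26)
= cos(-2π·10/26) + i·sin(-2π·10/26)
= cos(-20π/26) + i·sin(-20π/26)

ω_26^10 = cos(-20π/26) + i·sin(-20π/26) = -0.7485-0.6631i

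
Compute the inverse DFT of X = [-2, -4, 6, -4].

x[n] = (1/4) Σ(k=0 to 3) X[k] · e^(2πikn/4)

Computing each x[n]:
x[0] = -1
x[1] = -2
x[2] = 3
x[3] = -2

x = [-1, -2, 3, -2]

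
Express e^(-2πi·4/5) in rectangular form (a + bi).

ω_5^4 = e^(-2πi·4/5)
= cos(-2π·4/5) + i·sin(-2π·4/5)
= cos(-8π/5) + i·sin(-8π/5)

ω_5^4 = cos(-8π/5) + i·sin(-8π/5) = 0.3090+0.9511i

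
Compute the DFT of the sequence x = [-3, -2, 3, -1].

X[k] = Σ(n=0 to 3) x[n] · ω_4^(nk)
where ω_4 = e^(-2πi/4)

Computing each X[k]:
X[0] = -3
X[1] = -6+1i
X[2] = 3
X[3] = -6-1i

X = [-3, -6+1i, 3, -6-1i]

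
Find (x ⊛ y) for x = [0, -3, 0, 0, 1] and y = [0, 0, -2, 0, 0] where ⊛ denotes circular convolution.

(x ⊛ y)[n] = Σ(m=0 to 4) x[m] · y[(n-m) mod 5]

Computing each output sample:
(x ⊛ y)[0] = 0
(x ⊛ y)[1] = -2
(x ⊛ y)[2] = 0
(x ⊛ y)[3] = 6
(x ⊛ y)[4] = 0

x ⊛ y = [0, -2, 0, 6, 0]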